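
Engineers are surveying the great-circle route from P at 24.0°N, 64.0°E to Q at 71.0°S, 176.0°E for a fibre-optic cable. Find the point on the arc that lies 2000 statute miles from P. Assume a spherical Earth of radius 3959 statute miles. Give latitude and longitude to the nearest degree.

Convert each endpoint to a unit vector on the sphere (x = cos φ cos λ, y = cos φ sin λ, z = sin φ).
The central angle between the endpoints is δ = arccos(p₁·p₂) ≈ 2.090 rad (119.7°). The total great-circle distance is δ·R ≈ 2.090 × 3959 ≈ 8273 mi, so the target fraction is f = 2000/8273 ≈ 0.242.
Interpolate at f ≈ 0.242 with slerp weights a = sin((1−f)δ)/sin δ ≈ 1.152, b = sin(fδ)/sin δ ≈ 0.557.
p = a·p₁ + b·p₂ ≈ (0.280, 0.958, -0.059); φ = arcsin(p_z) ≈ -3.36°, λ = atan2(p_y, p_x) ≈ 73.70°.

≈ 3°S, 74°E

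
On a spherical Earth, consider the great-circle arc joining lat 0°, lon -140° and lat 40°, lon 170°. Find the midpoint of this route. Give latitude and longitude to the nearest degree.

Write both endpoints as unit vectors p₁, p₂ with components (cos φ cos λ, cos φ sin λ, sin φ).
The central angle between the endpoints is δ = arccos(p₁·p₂) ≈ 1.056 rad (60.5°).
Interpolate at f = 1/2 with slerp weights a = sin((1−f)δ)/sin δ ≈ 0.579, b = sin(fδ)/sin δ ≈ 0.579.
p = a·p₁ + b·p₂ ≈ (-0.880, -0.295, 0.372); φ = arcsin(p_z) ≈ 21.84°, λ = atan2(p_y, p_x) ≈ -161.47°.

≈ lat 22°, lon -161°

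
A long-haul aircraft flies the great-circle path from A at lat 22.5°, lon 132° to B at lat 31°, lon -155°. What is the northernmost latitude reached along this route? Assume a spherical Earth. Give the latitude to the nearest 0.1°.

The great circle lies in the plane with unit normal n̂ = (p₁ × p₂)/|p₁ × p₂|.
Here n̂_z ≈ +0.838; the vertex latitude is φ_max = arccos|n̂_z| ≈ 33.0°.
Check via Clairaut: cos φ_max = |cos φ₁| · sin C = cos(22.5°)·sin(65.1°) ≈ 0.838, again giving ≈ 33.0°.

≈ 33.0°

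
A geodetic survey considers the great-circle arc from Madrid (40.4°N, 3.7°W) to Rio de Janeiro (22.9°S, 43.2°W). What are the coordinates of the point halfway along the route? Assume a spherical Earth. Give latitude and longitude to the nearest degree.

The haversine formula gives a central angle δ ≈ 1.277 rad (73.2°) between the endpoints.
Interpolate at f = 1/2 with slerp weights a = sin((1−f)δ)/sin δ ≈ 0.623, b = sin(fδ)/sin δ ≈ 0.623.
p = a·p₁ + b·p₂ ≈ (0.891, -0.423, 0.161); φ = arcsin(p_z) ≈ 9.28°, λ = atan2(p_y, p_x) ≈ -25.40°.

≈ (9°N, 25°W)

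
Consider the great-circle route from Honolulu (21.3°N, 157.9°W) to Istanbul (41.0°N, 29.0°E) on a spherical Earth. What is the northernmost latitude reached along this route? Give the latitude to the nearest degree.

≈ 85°N

The great circle lies in the plane with unit normal n̂ = (p₁ × p₂)/|p₁ × p₂|.
Here n̂_z ≈ -0.095; the vertex latitude is φ_max = arccos|n̂_z| ≈ 84.5°.
Check via Clairaut: cos φ_max = |cos φ₁| · sin C = cos(21.3°)·sin(5.9°) ≈ 0.095, again giving ≈ 84.5°.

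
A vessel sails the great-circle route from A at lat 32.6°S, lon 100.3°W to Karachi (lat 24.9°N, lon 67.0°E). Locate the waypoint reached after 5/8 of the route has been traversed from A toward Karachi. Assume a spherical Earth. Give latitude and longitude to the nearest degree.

Write both endpoints as unit vectors p₁, p₂ with components (cos φ cos λ, cos φ sin λ, sin φ).
The central angle between the endpoints is δ = arccos(p₁·p₂) ≈ 2.906 rad (166.5°).
Interpolate at f = 5/8 with slerp weights a = sin((1−f)δ)/sin δ ≈ 3.792, b = sin(fδ)/sin δ ≈ 4.149.
p = a·p₁ + b·p₂ ≈ (0.899, 0.322, -0.296); φ = arcsin(p_z) ≈ -17.20°, λ = atan2(p_y, p_x) ≈ 19.68°.

≈ lat 17°S, lon 20°E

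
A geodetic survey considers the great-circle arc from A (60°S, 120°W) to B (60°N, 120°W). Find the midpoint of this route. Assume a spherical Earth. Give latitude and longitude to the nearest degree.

≈ (0°N, 120°W)

Write both endpoints as unit vectors p₁, p₂ with components (cos φ cos λ, cos φ sin λ, sin φ).
The central angle between the endpoints is δ = arccos(p₁·p₂) ≈ 2.094 rad (120.0°).
Interpolate at f = 1/2 with slerp weights a = sin((1−f)δ)/sin δ ≈ 1.000, b = sin(fδ)/sin δ ≈ 1.000.
p = a·p₁ + b·p₂ ≈ (-0.500, -0.866, 0.000); φ = arcsin(p_z) ≈ 0.00°, λ = atan2(p_y, p_x) ≈ -120.00°.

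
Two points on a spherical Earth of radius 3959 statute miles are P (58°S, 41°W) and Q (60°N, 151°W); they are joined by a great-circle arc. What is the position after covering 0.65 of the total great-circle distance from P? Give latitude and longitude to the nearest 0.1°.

≈ (21.2°N, 103.8°W)

From cos δ = sin φ₁ sin φ₂ + cos φ₁ cos φ₂ cos Δλ, the central angle is δ ≈ 2.541 rad (145.6°).
Interpolate at f = 0.65 with slerp weights a = sin((1−f)δ)/sin δ ≈ 1.375, b = sin(fδ)/sin δ ≈ 1.764.
p = a·p₁ + b·p₂ ≈ (-0.222, -0.905, 0.362); φ = arcsin(p_z) ≈ 21.22°, λ = atan2(p_y, p_x) ≈ -103.76°.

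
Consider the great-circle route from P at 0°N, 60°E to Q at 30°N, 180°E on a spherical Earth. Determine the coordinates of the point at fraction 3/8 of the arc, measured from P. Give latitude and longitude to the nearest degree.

≈ 22°N, 98°E

The haversine formula gives a central angle δ ≈ 2.019 rad (115.7°) between the endpoints.
Interpolate at f = 3/8 with slerp weights a = sin((1−f)δ)/sin δ ≈ 1.057, b = sin(fδ)/sin δ ≈ 0.762.
p = a·p₁ + b·p₂ ≈ (-0.131, 0.915, 0.381); φ = arcsin(p_z) ≈ 22.39°, λ = atan2(p_y, p_x) ≈ 98.17°.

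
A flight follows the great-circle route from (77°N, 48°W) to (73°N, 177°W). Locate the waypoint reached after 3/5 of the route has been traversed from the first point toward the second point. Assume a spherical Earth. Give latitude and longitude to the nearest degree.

≈ (82°N, 146°W)

Write both endpoints as unit vectors p₁, p₂ with components (cos φ cos λ, cos φ sin λ, sin φ).
The central angle between the endpoints is δ = arccos(p₁·p₂) ≈ 0.473 rad (27.1°).
Interpolate at f = 3/5 with slerp weights a = sin((1−f)δ)/sin δ ≈ 0.413, b = sin(fδ)/sin δ ≈ 0.615.
p = a·p₁ + b·p₂ ≈ (-0.117, -0.078, 0.990); φ = arcsin(p_z) ≈ 81.89°, λ = atan2(p_y, p_x) ≈ -146.24°.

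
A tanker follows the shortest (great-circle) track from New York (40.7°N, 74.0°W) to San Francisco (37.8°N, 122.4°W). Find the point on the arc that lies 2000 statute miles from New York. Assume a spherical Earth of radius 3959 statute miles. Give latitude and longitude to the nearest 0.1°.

Write both endpoints as unit vectors p₁, p₂ with components (cos φ cos λ, cos φ sin λ, sin φ).
The central angle between the endpoints is δ = arccos(p₁·p₂) ≈ 0.648 rad (37.1°). The total great-circle distance is δ·R ≈ 0.648 × 3959 ≈ 2565 mi, so the target fraction is f = 2000/2565 ≈ 0.780.
Interpolate at f ≈ 0.780 with slerp weights a = sin((1−f)δ)/sin δ ≈ 0.236, b = sin(fδ)/sin δ ≈ 0.802.
p = a·p₁ + b·p₂ ≈ (-0.290, -0.707, 0.645); φ = arcsin(p_z) ≈ 40.18°, λ = atan2(p_y, p_x) ≈ -112.33°.

≈ (40.2°N, 112.3°W)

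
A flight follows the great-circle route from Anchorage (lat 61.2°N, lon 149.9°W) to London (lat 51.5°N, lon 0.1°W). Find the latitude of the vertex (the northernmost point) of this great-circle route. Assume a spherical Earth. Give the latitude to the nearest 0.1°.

The great circle lies in the plane with unit normal n̂ = (p₁ × p₂)/|p₁ × p₂|.
Here n̂_z ≈ +0.167; the vertex latitude is φ_max = arccos|n̂_z| ≈ 80.4°.
Check via Clairaut: cos φ_max = |cos φ₁| · sin C = cos(61.2°)·sin(20.3°) ≈ 0.167, again giving ≈ 80.4°.

≈ 80.4°N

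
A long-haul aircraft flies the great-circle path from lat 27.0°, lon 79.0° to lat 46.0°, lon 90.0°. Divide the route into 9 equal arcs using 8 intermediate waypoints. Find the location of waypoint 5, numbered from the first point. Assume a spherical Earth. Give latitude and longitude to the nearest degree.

≈ lat 38°, lon 84°

Convert each endpoint to a unit vector on the sphere (x = cos φ cos λ, y = cos φ sin λ, z = sin φ).
The central angle between the endpoints is δ = arccos(p₁·p₂) ≈ 0.365 rad (20.9°).
Interpolate at f = 5/9 with slerp weights a = sin((1−f)δ)/sin δ ≈ 0.452, b = sin(fδ)/sin δ ≈ 0.564.
p = a·p₁ + b·p₂ ≈ (0.077, 0.788, 0.611); φ = arcsin(p_z) ≈ 37.68°, λ = atan2(p_y, p_x) ≈ 84.42°.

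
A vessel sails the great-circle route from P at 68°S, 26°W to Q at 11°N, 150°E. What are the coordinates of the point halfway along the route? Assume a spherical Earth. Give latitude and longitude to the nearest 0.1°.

The haversine formula gives a central angle δ ≈ 2.146 rad (122.9°) between the endpoints.
Interpolate at f = 1/2 with slerp weights a = sin((1−f)δ)/sin δ ≈ 1.047, b = sin(fδ)/sin δ ≈ 1.047.
p = a·p₁ + b·p₂ ≈ (-0.537, 0.342, -0.771); φ = arcsin(p_z) ≈ -50.43°, λ = atan2(p_y, p_x) ≈ 147.54°.

≈ 50.4°S, 147.5°E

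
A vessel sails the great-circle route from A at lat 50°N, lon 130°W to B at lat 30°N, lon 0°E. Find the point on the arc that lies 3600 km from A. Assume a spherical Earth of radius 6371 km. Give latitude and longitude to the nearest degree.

≈ lat 65°N, lon 74°W

Write both endpoints as unit vectors p₁, p₂ with components (cos φ cos λ, cos φ sin λ, sin φ).
The central angle between the endpoints is δ = arccos(p₁·p₂) ≈ 1.546 rad (88.6°). The total great-circle distance is δ·R ≈ 1.546 × 6371 ≈ 9847 km, so the target fraction is f = 3600/9847 ≈ 0.366.
Interpolate at f ≈ 0.366 with slerp weights a = sin((1−f)δ)/sin δ ≈ 0.831, b = sin(fδ)/sin δ ≈ 0.536.
p = a·p₁ + b·p₂ ≈ (0.121, -0.409, 0.904); φ = arcsin(p_z) ≈ 64.75°, λ = atan2(p_y, p_x) ≈ -73.59°.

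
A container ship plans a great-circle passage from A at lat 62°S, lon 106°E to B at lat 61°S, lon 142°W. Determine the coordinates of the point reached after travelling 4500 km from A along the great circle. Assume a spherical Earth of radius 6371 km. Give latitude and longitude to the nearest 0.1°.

The haversine formula gives a central angle δ ≈ 0.813 rad (46.6°) between the endpoints. The total great-circle distance is δ·R ≈ 0.813 × 6371 ≈ 5183 km, so the target fraction is f = 4500/5183 ≈ 0.868.
Interpolate at f ≈ 0.868 with slerp weights a = sin((1−f)δ)/sin δ ≈ 0.147, b = sin(fδ)/sin δ ≈ 0.893.
p = a·p₁ + b·p₂ ≈ (-0.360, -0.200, -0.911); φ = arcsin(p_z) ≈ -65.66°, λ = atan2(p_y, p_x) ≈ -150.94°.

≈ lat 65.7°S, lon 150.9°W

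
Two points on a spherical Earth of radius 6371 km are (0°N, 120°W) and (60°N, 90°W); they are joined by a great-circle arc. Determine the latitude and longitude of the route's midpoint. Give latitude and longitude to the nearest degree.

Convert each endpoint to a unit vector on the sphere (x = cos φ cos λ, y = cos φ sin λ, z = sin φ).
The central angle between the endpoints is δ = arccos(p₁·p₂) ≈ 1.123 rad (64.3°).
Interpolate at f = 1/2 with slerp weights a = sin((1−f)δ)/sin δ ≈ 0.591, b = sin(fδ)/sin δ ≈ 0.591.
p = a·p₁ + b·p₂ ≈ (-0.295, -0.807, 0.512); φ = arcsin(p_z) ≈ 30.77°, λ = atan2(p_y, p_x) ≈ -110.10°.

≈ (31°N, 110°W)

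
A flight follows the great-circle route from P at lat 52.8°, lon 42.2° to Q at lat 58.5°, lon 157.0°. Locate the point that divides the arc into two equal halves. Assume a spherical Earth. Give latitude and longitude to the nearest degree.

≈ lat 70°, lon 93°

From cos δ = sin φ₁ sin φ₂ + cos φ₁ cos φ₂ cos Δλ, the central angle is δ ≈ 0.992 rad (56.9°).
Interpolate at f = 1/2 with slerp weights a = sin((1−f)δ)/sin δ ≈ 0.569, b = sin(fδ)/sin δ ≈ 0.569.
p = a·p₁ + b·p₂ ≈ (-0.019, 0.347, 0.938); φ = arcsin(p_z) ≈ 69.67°, λ = atan2(p_y, p_x) ≈ 93.10°.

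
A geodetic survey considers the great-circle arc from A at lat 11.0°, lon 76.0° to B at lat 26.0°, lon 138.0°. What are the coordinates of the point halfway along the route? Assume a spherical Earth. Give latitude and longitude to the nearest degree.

Convert each endpoint to a unit vector on the sphere (x = cos φ cos λ, y = cos φ sin λ, z = sin φ).
The central angle between the endpoints is δ = arccos(p₁·p₂) ≈ 1.050 rad (60.1°).
Interpolate at f = 1/2 with slerp weights a = sin((1−f)δ)/sin δ ≈ 0.578, b = sin(fδ)/sin δ ≈ 0.578.
p = a·p₁ + b·p₂ ≈ (-0.249, 0.898, 0.364); φ = arcsin(p_z) ≈ 21.32°, λ = atan2(p_y, p_x) ≈ 105.48°.

≈ lat 21°, lon 105°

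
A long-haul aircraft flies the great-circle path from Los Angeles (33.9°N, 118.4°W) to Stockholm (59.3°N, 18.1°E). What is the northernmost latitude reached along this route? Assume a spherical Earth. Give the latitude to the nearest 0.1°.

The great circle lies in the plane with unit normal n̂ = (p₁ × p₂)/|p₁ × p₂|.
Here n̂_z ≈ +0.296; the vertex latitude is φ_max = arccos|n̂_z| ≈ 72.8°.
Check via Clairaut: cos φ_max = |cos φ₁| · sin C = cos(33.9°)·sin(20.9°) ≈ 0.296, again giving ≈ 72.8°.

≈ 72.8°N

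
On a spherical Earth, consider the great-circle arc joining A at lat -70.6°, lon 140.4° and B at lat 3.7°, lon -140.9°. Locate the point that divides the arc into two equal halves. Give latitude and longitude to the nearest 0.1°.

Convert each endpoint to a unit vector on the sphere (x = cos φ cos λ, y = cos φ sin λ, z = sin φ).
The central angle between the endpoints is δ = arccos(p₁·p₂) ≈ 1.567 rad (89.8°).
Interpolate at f = 1/2 with slerp weights a = sin((1−f)δ)/sin δ ≈ 0.706, b = sin(fδ)/sin δ ≈ 0.706.
p = a·p₁ + b·p₂ ≈ (-0.727, -0.295, -0.620); φ = arcsin(p_z) ≈ -38.32°, λ = atan2(p_y, p_x) ≈ -157.94°.

≈ lat -38.3°, lon -157.9°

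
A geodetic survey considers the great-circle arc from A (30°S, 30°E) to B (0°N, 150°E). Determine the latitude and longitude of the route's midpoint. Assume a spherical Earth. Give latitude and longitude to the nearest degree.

≈ (28°S, 97°E)

Convert each endpoint to a unit vector on the sphere (x = cos φ cos λ, y = cos φ sin λ, z = sin φ).
The central angle between the endpoints is δ = arccos(p₁·p₂) ≈ 2.019 rad (115.7°).
Interpolate at f = 1/2 with slerp weights a = sin((1−f)δ)/sin δ ≈ 0.939, b = sin(fδ)/sin δ ≈ 0.939.
p = a·p₁ + b·p₂ ≈ (-0.109, 0.876, -0.470); φ = arcsin(p_z) ≈ -28.00°, λ = atan2(p_y, p_x) ≈ 97.09°.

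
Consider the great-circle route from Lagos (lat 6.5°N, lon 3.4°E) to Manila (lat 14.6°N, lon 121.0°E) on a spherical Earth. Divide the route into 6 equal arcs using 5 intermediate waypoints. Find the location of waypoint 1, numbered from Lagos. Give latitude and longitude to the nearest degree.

≈ lat 12°N, lon 22°E

Write both endpoints as unit vectors p₁, p₂ with components (cos φ cos λ, cos φ sin λ, sin φ).
The central angle between the endpoints is δ = arccos(p₁·p₂) ≈ 2.001 rad (114.6°).
Interpolate at f = 1/6 with slerp weights a = sin((1−f)δ)/sin δ ≈ 1.095, b = sin(fδ)/sin δ ≈ 0.360.
p = a·p₁ + b·p₂ ≈ (0.907, 0.363, 0.215); φ = arcsin(p_z) ≈ 12.40°, λ = atan2(p_y, p_x) ≈ 21.83°.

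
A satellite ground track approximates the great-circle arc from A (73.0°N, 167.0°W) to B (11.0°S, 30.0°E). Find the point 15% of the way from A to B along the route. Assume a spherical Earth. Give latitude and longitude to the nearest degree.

Write both endpoints as unit vectors p₁, p₂ with components (cos φ cos λ, cos φ sin λ, sin φ).
The central angle between the endpoints is δ = arccos(p₁·p₂) ≈ 2.045 rad (117.2°).
Interpolate at f = 0.15 with slerp weights a = sin((1−f)δ)/sin δ ≈ 1.108, b = sin(fδ)/sin δ ≈ 0.340.
p = a·p₁ + b·p₂ ≈ (-0.027, 0.094, 0.995); φ = arcsin(p_z) ≈ 84.40°, λ = atan2(p_y, p_x) ≈ 106.14°.

≈ (84°N, 106°E)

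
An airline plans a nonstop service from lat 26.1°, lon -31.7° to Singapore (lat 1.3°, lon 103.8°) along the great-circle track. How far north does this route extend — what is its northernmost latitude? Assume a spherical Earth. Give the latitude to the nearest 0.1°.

≈ 35.8°

The great circle lies in the plane with unit normal n̂ = (p₁ × p₂)/|p₁ × p₂|.
Here n̂_z ≈ +0.811; the vertex latitude is φ_max = arccos|n̂_z| ≈ 35.8°.
Check via Clairaut: cos φ_max = |cos φ₁| · sin C = cos(26.1°)·sin(64.5°) ≈ 0.811, again giving ≈ 35.8°.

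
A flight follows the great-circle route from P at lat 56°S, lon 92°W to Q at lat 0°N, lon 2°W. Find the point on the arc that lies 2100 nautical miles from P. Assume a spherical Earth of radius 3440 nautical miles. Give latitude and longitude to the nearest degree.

Convert each endpoint to a unit vector on the sphere (x = cos φ cos λ, y = cos φ sin λ, z = sin φ).
The central angle between the endpoints is δ = arccos(p₁·p₂) ≈ 1.571 rad (90.0°). The total great-circle distance is δ·R ≈ 1.571 × 3440 ≈ 5404 nmi, so the target fraction is f = 2100/5404 ≈ 0.389.
Interpolate at f ≈ 0.389 with slerp weights a = sin((1−f)δ)/sin δ ≈ 0.819, b = sin(fδ)/sin δ ≈ 0.573.
p = a·p₁ + b·p₂ ≈ (0.557, -0.478, -0.679); φ = arcsin(p_z) ≈ -42.79°, λ = atan2(p_y, p_x) ≈ -40.64°.

≈ lat 43°S, lon 41°W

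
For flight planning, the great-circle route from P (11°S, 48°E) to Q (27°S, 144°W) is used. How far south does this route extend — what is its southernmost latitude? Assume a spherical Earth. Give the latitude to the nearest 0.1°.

≈ 73.5°S

The great circle lies in the plane with unit normal n̂ = (p₁ × p₂)/|p₁ × p₂|.
Here n̂_z ≈ +0.284; the vertex latitude is φ_max = arccos|n̂_z| ≈ 73.5°.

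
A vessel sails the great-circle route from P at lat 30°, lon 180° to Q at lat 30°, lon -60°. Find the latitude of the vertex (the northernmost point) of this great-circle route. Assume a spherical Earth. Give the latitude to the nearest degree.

≈ 49°

The great circle lies in the plane with unit normal n̂ = (p₁ × p₂)/|p₁ × p₂|.
Here n̂_z ≈ +0.655; the vertex latitude is φ_max = arccos|n̂_z| ≈ 49.1°.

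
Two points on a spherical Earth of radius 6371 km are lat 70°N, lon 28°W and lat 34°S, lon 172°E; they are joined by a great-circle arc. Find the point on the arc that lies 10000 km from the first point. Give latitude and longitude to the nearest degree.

Write both endpoints as unit vectors p₁, p₂ with components (cos φ cos λ, cos φ sin λ, sin φ).
The central angle between the endpoints is δ = arccos(p₁·p₂) ≈ 2.485 rad (142.4°). The total great-circle distance is δ·R ≈ 2.485 × 6371 ≈ 15830 km, so the target fraction is f = 10000/15830 ≈ 0.632.
Interpolate at f ≈ 0.632 with slerp weights a = sin((1−f)δ)/sin δ ≈ 1.298, b = sin(fδ)/sin δ ≈ 1.638.
p = a·p₁ + b·p₂ ≈ (-0.952, -0.019, 0.304); φ = arcsin(p_z) ≈ 17.70°, λ = atan2(p_y, p_x) ≈ -178.83°.

≈ lat 18°N, lon 179°W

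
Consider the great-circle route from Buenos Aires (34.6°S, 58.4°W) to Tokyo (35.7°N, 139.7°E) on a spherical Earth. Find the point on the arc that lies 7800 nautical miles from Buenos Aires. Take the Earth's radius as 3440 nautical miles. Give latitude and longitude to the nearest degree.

≈ 28°N, 180°E

Write both endpoints as unit vectors p₁, p₂ with components (cos φ cos λ, cos φ sin λ, sin φ).
The central angle between the endpoints is δ = arccos(p₁·p₂) ≈ 2.883 rad (165.2°). The total great-circle distance is δ·R ≈ 2.883 × 3440 ≈ 9917 nmi, so the target fraction is f = 7800/9917 ≈ 0.787.
Interpolate at f ≈ 0.787 with slerp weights a = sin((1−f)δ)/sin δ ≈ 2.257, b = sin(fδ)/sin δ ≈ 2.999.
p = a·p₁ + b·p₂ ≈ (-0.884, -0.008, 0.468); φ = arcsin(p_z) ≈ 27.91°, λ = atan2(p_y, p_x) ≈ -179.51°.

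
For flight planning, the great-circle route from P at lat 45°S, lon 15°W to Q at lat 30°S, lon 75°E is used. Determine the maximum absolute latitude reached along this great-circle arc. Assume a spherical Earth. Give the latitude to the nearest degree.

≈ 49°S

The great circle lies in the plane with unit normal n̂ = (p₁ × p₂)/|p₁ × p₂|.
Here n̂_z ≈ +0.655; the vertex latitude is φ_max = arccos|n̂_z| ≈ 49.1°.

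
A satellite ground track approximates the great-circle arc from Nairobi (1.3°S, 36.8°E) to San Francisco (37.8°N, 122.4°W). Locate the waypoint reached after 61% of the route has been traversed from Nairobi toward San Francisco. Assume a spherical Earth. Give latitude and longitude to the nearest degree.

From cos δ = sin φ₁ sin φ₂ + cos φ₁ cos φ₂ cos Δλ, the central angle is δ ≈ 2.422 rad (138.8°).
Interpolate at f = 0.61 with slerp weights a = sin((1−f)δ)/sin δ ≈ 1.230, b = sin(fδ)/sin δ ≈ 1.511.
p = a·p₁ + b·p₂ ≈ (0.345, -0.272, 0.898); φ = arcsin(p_z) ≈ 63.96°, λ = atan2(p_y, p_x) ≈ -38.23°.

≈ 64°N, 38°W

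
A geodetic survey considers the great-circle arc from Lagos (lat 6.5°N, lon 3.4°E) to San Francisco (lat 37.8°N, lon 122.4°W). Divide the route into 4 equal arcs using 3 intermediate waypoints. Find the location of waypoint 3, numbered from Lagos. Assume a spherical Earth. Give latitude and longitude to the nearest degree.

Write both endpoints as unit vectors p₁, p₂ with components (cos φ cos λ, cos φ sin λ, sin φ).
The central angle between the endpoints is δ = arccos(p₁·p₂) ≈ 1.971 rad (112.9°).
Interpolate at f = 3/4 with slerp weights a = sin((1−f)δ)/sin δ ≈ 0.514, b = sin(fδ)/sin δ ≈ 1.081.
p = a·p₁ + b·p₂ ≈ (0.052, -0.691, 0.721); φ = arcsin(p_z) ≈ 46.13°, λ = atan2(p_y, p_x) ≈ -85.72°.

≈ lat 46°N, lon 86°W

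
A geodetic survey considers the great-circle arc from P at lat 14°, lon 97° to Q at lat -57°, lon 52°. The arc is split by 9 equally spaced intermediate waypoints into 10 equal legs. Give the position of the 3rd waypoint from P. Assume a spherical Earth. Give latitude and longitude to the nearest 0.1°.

From cos δ = sin φ₁ sin φ₂ + cos φ₁ cos φ₂ cos Δλ, the central angle is δ ≈ 1.399 rad (80.2°).
Interpolate at f = 3/10 with slerp weights a = sin((1−f)δ)/sin δ ≈ 0.843, b = sin(fδ)/sin δ ≈ 0.414.
p = a·p₁ + b·p₂ ≈ (0.039, 0.989, -0.143); φ = arcsin(p_z) ≈ -8.22°, λ = atan2(p_y, p_x) ≈ 87.74°.

≈ lat -8.2°, lon 87.7°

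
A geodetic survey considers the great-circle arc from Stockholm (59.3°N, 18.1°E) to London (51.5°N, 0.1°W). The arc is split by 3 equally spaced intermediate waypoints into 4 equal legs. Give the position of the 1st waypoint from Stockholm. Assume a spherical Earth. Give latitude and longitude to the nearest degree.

Write both endpoints as unit vectors p₁, p₂ with components (cos φ cos λ, cos φ sin λ, sin φ).
The central angle between the endpoints is δ = arccos(p₁·p₂) ≈ 0.225 rad (12.9°).
Interpolate at f = 1/4 with slerp weights a = sin((1−f)δ)/sin δ ≈ 0.753, b = sin(fδ)/sin δ ≈ 0.252.
p = a·p₁ + b·p₂ ≈ (0.522, 0.119, 0.844); φ = arcsin(p_z) ≈ 57.62°, λ = atan2(p_y, p_x) ≈ 12.85°.

≈ (58°N, 13°E)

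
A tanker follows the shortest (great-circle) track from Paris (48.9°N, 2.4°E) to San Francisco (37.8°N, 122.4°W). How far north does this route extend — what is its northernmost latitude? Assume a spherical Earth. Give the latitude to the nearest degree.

The great circle lies in the plane with unit normal n̂ = (p₁ × p₂)/|p₁ × p₂|.
Here n̂_z ≈ -0.432; the vertex latitude is φ_max = arccos|n̂_z| ≈ 64.4°.

≈ 64°N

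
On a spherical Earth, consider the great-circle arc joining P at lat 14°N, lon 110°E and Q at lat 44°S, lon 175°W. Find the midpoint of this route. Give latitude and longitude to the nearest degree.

Write both endpoints as unit vectors p₁, p₂ with components (cos φ cos λ, cos φ sin λ, sin φ).
The central angle between the endpoints is δ = arccos(p₁·p₂) ≈ 1.558 rad (89.3°).
Interpolate at f = 1/2 with slerp weights a = sin((1−f)δ)/sin δ ≈ 0.703, b = sin(fδ)/sin δ ≈ 0.703.
p = a·p₁ + b·p₂ ≈ (-0.737, 0.597, -0.318); φ = arcsin(p_z) ≈ -18.55°, λ = atan2(p_y, p_x) ≈ 141.00°.

≈ lat 19°S, lon 141°E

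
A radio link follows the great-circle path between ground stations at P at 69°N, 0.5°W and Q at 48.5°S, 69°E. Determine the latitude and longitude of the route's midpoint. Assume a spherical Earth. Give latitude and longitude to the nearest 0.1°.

Write both endpoints as unit vectors p₁, p₂ with components (cos φ cos λ, cos φ sin λ, sin φ).
The central angle between the endpoints is δ = arccos(p₁·p₂) ≈ 2.235 rad (128.0°).
Interpolate at f = 1/2 with slerp weights a = sin((1−f)δ)/sin δ ≈ 1.141, b = sin(fδ)/sin δ ≈ 1.141.
p = a·p₁ + b·p₂ ≈ (0.680, 0.702, 0.211); φ = arcsin(p_z) ≈ 12.16°, λ = atan2(p_y, p_x) ≈ 45.93°.

≈ 12.2°N, 45.9°E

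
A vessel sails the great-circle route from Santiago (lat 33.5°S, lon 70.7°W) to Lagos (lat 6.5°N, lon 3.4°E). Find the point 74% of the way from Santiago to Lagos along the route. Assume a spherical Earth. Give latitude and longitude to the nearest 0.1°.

≈ lat 5.8°S, lon 13.6°W

Write both endpoints as unit vectors p₁, p₂ with components (cos φ cos λ, cos φ sin λ, sin φ).
The central angle between the endpoints is δ = arccos(p₁·p₂) ≈ 1.406 rad (80.5°).
Interpolate at f = 0.74 with slerp weights a = sin((1−f)δ)/sin δ ≈ 0.362, b = sin(fδ)/sin δ ≈ 0.874.
p = a·p₁ + b·p₂ ≈ (0.967, -0.234, -0.101); φ = arcsin(p_z) ≈ -5.80°, λ = atan2(p_y, p_x) ≈ -13.58°.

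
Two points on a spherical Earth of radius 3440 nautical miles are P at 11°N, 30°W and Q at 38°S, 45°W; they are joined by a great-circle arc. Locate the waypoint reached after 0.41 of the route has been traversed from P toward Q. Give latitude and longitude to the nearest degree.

Write both endpoints as unit vectors p₁, p₂ with components (cos φ cos λ, cos φ sin λ, sin φ).
The central angle between the endpoints is δ = arccos(p₁·p₂) ≈ 0.890 rad (51.0°).
Interpolate at f = 0.41 with slerp weights a = sin((1−f)δ)/sin δ ≈ 0.645, b = sin(fδ)/sin δ ≈ 0.459.
p = a·p₁ + b·p₂ ≈ (0.804, -0.572, -0.160); φ = arcsin(p_z) ≈ -9.18°, λ = atan2(p_y, p_x) ≈ -35.44°.

≈ 9°S, 35°W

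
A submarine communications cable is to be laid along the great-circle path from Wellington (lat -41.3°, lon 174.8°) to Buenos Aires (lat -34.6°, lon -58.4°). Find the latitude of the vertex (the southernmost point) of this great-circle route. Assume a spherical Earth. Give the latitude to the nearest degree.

≈ -60°

The great circle lies in the plane with unit normal n̂ = (p₁ × p₂)/|p₁ × p₂|.
Here n̂_z ≈ +0.495; the vertex latitude is φ_max = arccos|n̂_z| ≈ 60.3°.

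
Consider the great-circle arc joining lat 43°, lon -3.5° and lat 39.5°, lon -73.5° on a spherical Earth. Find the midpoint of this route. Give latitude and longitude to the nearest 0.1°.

≈ lat 46.9°, lon -39.6°

Convert each endpoint to a unit vector on the sphere (x = cos φ cos λ, y = cos φ sin λ, z = sin φ).
The central angle between the endpoints is δ = arccos(p₁·p₂) ≈ 0.893 rad (51.2°).
Interpolate at f = 1/2 with slerp weights a = sin((1−f)δ)/sin δ ≈ 0.554, b = sin(fδ)/sin δ ≈ 0.554.
p = a·p₁ + b·p₂ ≈ (0.526, -0.435, 0.731); φ = arcsin(p_z) ≈ 46.95°, λ = atan2(p_y, p_x) ≈ -39.57°.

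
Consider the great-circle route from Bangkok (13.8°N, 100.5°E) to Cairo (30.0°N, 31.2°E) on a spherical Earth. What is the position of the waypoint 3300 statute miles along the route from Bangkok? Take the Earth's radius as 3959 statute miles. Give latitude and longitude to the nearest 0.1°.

Write both endpoints as unit vectors p₁, p₂ with components (cos φ cos λ, cos φ sin λ, sin φ).
The central angle between the endpoints is δ = arccos(p₁·p₂) ≈ 1.141 rad (65.4°). The total great-circle distance is δ·R ≈ 1.141 × 3959 ≈ 4518 mi, so the target fraction is f = 3300/4518 ≈ 0.730.
Interpolate at f ≈ 0.730 with slerp weights a = sin((1−f)δ)/sin δ ≈ 0.333, b = sin(fδ)/sin δ ≈ 0.814.
p = a·p₁ + b·p₂ ≈ (0.544, 0.683, 0.487); φ = arcsin(p_z) ≈ 29.12°, λ = atan2(p_y, p_x) ≈ 51.46°.

≈ (29.1°N, 51.5°E)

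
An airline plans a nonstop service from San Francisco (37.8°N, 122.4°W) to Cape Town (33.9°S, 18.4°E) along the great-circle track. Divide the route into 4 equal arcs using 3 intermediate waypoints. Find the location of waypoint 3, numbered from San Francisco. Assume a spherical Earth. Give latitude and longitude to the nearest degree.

≈ (17°S, 18°W)

Convert each endpoint to a unit vector on the sphere (x = cos φ cos λ, y = cos φ sin λ, z = sin φ).
The central angle between the endpoints is δ = arccos(p₁·p₂) ≈ 2.587 rad (148.2°).
Interpolate at f = 3/4 with slerp weights a = sin((1−f)δ)/sin δ ≈ 1.144, b = sin(fδ)/sin δ ≈ 1.771.
p = a·p₁ + b·p₂ ≈ (0.910, -0.299, -0.286); φ = arcsin(p_z) ≈ -16.64°, λ = atan2(p_y, p_x) ≈ -18.21°.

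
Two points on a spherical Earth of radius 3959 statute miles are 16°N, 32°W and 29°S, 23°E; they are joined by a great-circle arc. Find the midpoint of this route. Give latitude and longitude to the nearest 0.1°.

≈ 7.3°S, 5.9°W

Convert each endpoint to a unit vector on the sphere (x = cos φ cos λ, y = cos φ sin λ, z = sin φ).
The central angle between the endpoints is δ = arccos(p₁·p₂) ≈ 1.215 rad (69.6°).
Interpolate at f = 1/2 with slerp weights a = sin((1−f)δ)/sin δ ≈ 0.609, b = sin(fδ)/sin δ ≈ 0.609.
p = a·p₁ + b·p₂ ≈ (0.987, -0.102, -0.127); φ = arcsin(p_z) ≈ -7.32°, λ = atan2(p_y, p_x) ≈ -5.91°.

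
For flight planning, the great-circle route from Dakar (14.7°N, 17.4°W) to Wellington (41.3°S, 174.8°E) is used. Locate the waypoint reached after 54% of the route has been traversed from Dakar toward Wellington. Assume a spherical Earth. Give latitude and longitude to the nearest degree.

Write both endpoints as unit vectors p₁, p₂ with components (cos φ cos λ, cos φ sin λ, sin φ).
The central angle between the endpoints is δ = arccos(p₁·p₂) ≈ 2.642 rad (151.4°).
Interpolate at f = 0.54 with slerp weights a = sin((1−f)δ)/sin δ ≈ 1.957, b = sin(fδ)/sin δ ≈ 2.065.
p = a·p₁ + b·p₂ ≈ (0.261, -0.425, -0.867); φ = arcsin(p_z) ≈ -60.08°, λ = atan2(p_y, p_x) ≈ -58.50°.

≈ 60°S, 59°W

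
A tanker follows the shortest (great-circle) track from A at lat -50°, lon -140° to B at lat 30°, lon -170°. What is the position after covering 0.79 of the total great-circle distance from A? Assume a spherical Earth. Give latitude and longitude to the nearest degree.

≈ lat 13°, lon -164°

Convert each endpoint to a unit vector on the sphere (x = cos φ cos λ, y = cos φ sin λ, z = sin φ).
The central angle between the endpoints is δ = arccos(p₁·p₂) ≈ 1.472 rad (84.3°).
Interpolate at f = 0.79 with slerp weights a = sin((1−f)δ)/sin δ ≈ 0.306, b = sin(fδ)/sin δ ≈ 0.922.
p = a·p₁ + b·p₂ ≈ (-0.937, -0.265, 0.227); φ = arcsin(p_z) ≈ 13.12°, λ = atan2(p_y, p_x) ≈ -164.21°.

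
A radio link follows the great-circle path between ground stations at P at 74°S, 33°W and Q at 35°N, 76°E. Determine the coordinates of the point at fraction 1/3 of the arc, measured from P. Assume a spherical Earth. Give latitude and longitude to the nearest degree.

From cos δ = sin φ₁ sin φ₂ + cos φ₁ cos φ₂ cos Δλ, the central angle is δ ≈ 2.246 rad (128.7°).
Interpolate at f = 1/3 with slerp weights a = sin((1−f)δ)/sin δ ≈ 1.277, b = sin(fδ)/sin δ ≈ 0.872.
p = a·p₁ + b·p₂ ≈ (0.468, 0.501, -0.728); φ = arcsin(p_z) ≈ -46.71°, λ = atan2(p_y, p_x) ≈ 46.95°.

≈ 47°S, 47°E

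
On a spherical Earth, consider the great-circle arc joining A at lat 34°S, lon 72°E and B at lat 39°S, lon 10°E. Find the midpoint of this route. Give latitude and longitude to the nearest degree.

≈ lat 41°S, lon 42°E

Write both endpoints as unit vectors p₁, p₂ with components (cos φ cos λ, cos φ sin λ, sin φ).
The central angle between the endpoints is δ = arccos(p₁·p₂) ≈ 0.857 rad (49.1°).
Interpolate at f = 1/2 with slerp weights a = sin((1−f)δ)/sin δ ≈ 0.550, b = sin(fδ)/sin δ ≈ 0.550.
p = a·p₁ + b·p₂ ≈ (0.562, 0.508, -0.653); φ = arcsin(p_z) ≈ -40.80°, λ = atan2(p_y, p_x) ≈ 42.11°.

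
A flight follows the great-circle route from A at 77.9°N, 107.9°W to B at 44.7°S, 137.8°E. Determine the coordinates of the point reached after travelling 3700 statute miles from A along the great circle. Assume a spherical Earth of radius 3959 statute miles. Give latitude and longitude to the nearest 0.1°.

Convert each endpoint to a unit vector on the sphere (x = cos φ cos λ, y = cos φ sin λ, z = sin φ).
The central angle between the endpoints is δ = arccos(p₁·p₂) ≈ 2.417 rad (138.5°). The total great-circle distance is δ·R ≈ 2.417 × 3959 ≈ 9571 mi, so the target fraction is f = 3700/9571 ≈ 0.387.
Interpolate at f ≈ 0.387 with slerp weights a = sin((1−f)δ)/sin δ ≈ 1.504, b = sin(fδ)/sin δ ≈ 1.214.
p = a·p₁ + b·p₂ ≈ (-0.736, 0.280, 0.616); φ = arcsin(p_z) ≈ 38.04°, λ = atan2(p_y, p_x) ≈ 159.19°.

≈ 38.0°N, 159.2°E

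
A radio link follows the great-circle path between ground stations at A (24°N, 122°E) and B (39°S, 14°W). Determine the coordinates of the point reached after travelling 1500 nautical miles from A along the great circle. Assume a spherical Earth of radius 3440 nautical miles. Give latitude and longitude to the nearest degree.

Write both endpoints as unit vectors p₁, p₂ with components (cos φ cos λ, cos φ sin λ, sin φ).
The central angle between the endpoints is δ = arccos(p₁·p₂) ≈ 2.444 rad (140.1°). The total great-circle distance is δ·R ≈ 2.444 × 3440 ≈ 8409 nmi, so the target fraction is f = 1500/8409 ≈ 0.178.
Interpolate at f ≈ 0.178 with slerp weights a = sin((1−f)δ)/sin δ ≈ 1.411, b = sin(fδ)/sin δ ≈ 0.658.
p = a·p₁ + b·p₂ ≈ (-0.187, 0.969, 0.160); φ = arcsin(p_z) ≈ 9.20°, λ = atan2(p_y, p_x) ≈ 100.91°.

≈ (9°N, 101°E)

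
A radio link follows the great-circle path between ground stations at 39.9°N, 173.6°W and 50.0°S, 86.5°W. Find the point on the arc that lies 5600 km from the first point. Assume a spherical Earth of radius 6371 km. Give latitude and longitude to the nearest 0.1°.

≈ 0.2°N, 139.6°W

Write both endpoints as unit vectors p₁, p₂ with components (cos φ cos λ, cos φ sin λ, sin φ).
The central angle between the endpoints is δ = arccos(p₁·p₂) ≈ 2.056 rad (117.8°). The total great-circle distance is δ·R ≈ 2.056 × 6371 ≈ 13099 km, so the target fraction is f = 5600/13099 ≈ 0.428.
Interpolate at f ≈ 0.428 with slerp weights a = sin((1−f)δ)/sin δ ≈ 1.044, b = sin(fδ)/sin δ ≈ 0.871.
p = a·p₁ + b·p₂ ≈ (-0.762, -0.648, 0.003); φ = arcsin(p_z) ≈ 0.16°, λ = atan2(p_y, p_x) ≈ -139.62°.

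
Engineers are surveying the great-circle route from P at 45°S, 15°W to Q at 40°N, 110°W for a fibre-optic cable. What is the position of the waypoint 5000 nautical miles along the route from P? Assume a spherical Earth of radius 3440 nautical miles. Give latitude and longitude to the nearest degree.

≈ 14°N, 80°W

Convert each endpoint to a unit vector on the sphere (x = cos φ cos λ, y = cos φ sin λ, z = sin φ).
The central angle between the endpoints is δ = arccos(p₁·p₂) ≈ 2.096 rad (120.1°). The total great-circle distance is δ·R ≈ 2.096 × 3440 ≈ 7212 nmi, so the target fraction is f = 5000/7212 ≈ 0.693.
Interpolate at f ≈ 0.693 with slerp weights a = sin((1−f)δ)/sin δ ≈ 0.693, b = sin(fδ)/sin δ ≈ 1.148.
p = a·p₁ + b·p₂ ≈ (0.173, -0.953, 0.248); φ = arcsin(p_z) ≈ 14.35°, λ = atan2(p_y, p_x) ≈ -79.74°.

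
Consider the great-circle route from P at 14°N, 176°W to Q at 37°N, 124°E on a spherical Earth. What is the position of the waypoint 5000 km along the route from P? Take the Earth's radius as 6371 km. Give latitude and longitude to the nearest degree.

≈ 34°N, 140°E

Write both endpoints as unit vectors p₁, p₂ with components (cos φ cos λ, cos φ sin λ, sin φ).
The central angle between the endpoints is δ = arccos(p₁·p₂) ≈ 1.009 rad (57.8°). The total great-circle distance is δ·R ≈ 1.009 × 6371 ≈ 6426 km, so the target fraction is f = 5000/6426 ≈ 0.778.
Interpolate at f ≈ 0.778 with slerp weights a = sin((1−f)δ)/sin δ ≈ 0.262, b = sin(fδ)/sin δ ≈ 0.835.
p = a·p₁ + b·p₂ ≈ (-0.627, 0.535, 0.566); φ = arcsin(p_z) ≈ 34.48°, λ = atan2(p_y, p_x) ≈ 139.51°.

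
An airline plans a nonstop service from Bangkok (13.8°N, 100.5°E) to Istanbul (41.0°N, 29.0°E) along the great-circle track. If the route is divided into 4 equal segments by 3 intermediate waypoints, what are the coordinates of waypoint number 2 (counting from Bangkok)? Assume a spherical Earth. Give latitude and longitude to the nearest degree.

≈ 32°N, 70°E

From cos δ = sin φ₁ sin φ₂ + cos φ₁ cos φ₂ cos Δλ, the central angle is δ ≈ 1.171 rad (67.1°).
Interpolate at f = 2/4 with slerp weights a = sin((1−f)δ)/sin δ ≈ 0.600, b = sin(fδ)/sin δ ≈ 0.600.
p = a·p₁ + b·p₂ ≈ (0.290, 0.792, 0.537); φ = arcsin(p_z) ≈ 32.46°, λ = atan2(p_y, p_x) ≈ 69.91°.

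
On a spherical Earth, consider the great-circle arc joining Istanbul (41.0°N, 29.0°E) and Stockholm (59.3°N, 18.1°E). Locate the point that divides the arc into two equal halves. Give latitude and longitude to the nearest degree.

≈ 50°N, 25°E

Convert each endpoint to a unit vector on the sphere (x = cos φ cos λ, y = cos φ sin λ, z = sin φ).
The central angle between the endpoints is δ = arccos(p₁·p₂) ≈ 0.341 rad (19.5°).
Interpolate at f = 1/2 with slerp weights a = sin((1−f)δ)/sin δ ≈ 0.507, b = sin(fδ)/sin δ ≈ 0.507.
p = a·p₁ + b·p₂ ≈ (0.581, 0.266, 0.769); φ = arcsin(p_z) ≈ 50.27°, λ = atan2(p_y, p_x) ≈ 24.60°.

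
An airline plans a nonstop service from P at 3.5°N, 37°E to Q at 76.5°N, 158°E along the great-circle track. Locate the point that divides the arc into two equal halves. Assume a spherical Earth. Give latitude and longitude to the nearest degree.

≈ 49°N, 50°E

Write both endpoints as unit vectors p₁, p₂ with components (cos φ cos λ, cos φ sin λ, sin φ).
The central angle between the endpoints is δ = arccos(p₁·p₂) ≈ 1.631 rad (93.5°).
Interpolate at f = 1/2 with slerp weights a = sin((1−f)δ)/sin δ ≈ 0.730, b = sin(fδ)/sin δ ≈ 0.730.
p = a·p₁ + b·p₂ ≈ (0.424, 0.502, 0.754); φ = arcsin(p_z) ≈ 48.93°, λ = atan2(p_y, p_x) ≈ 49.84°.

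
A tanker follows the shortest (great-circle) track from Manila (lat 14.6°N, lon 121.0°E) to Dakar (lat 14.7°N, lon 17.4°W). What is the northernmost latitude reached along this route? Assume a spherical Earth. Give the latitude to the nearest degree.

The great circle lies in the plane with unit normal n̂ = (p₁ × p₂)/|p₁ × p₂|.
Here n̂_z ≈ -0.805; the vertex latitude is φ_max = arccos|n̂_z| ≈ 36.4°.

≈ 36°N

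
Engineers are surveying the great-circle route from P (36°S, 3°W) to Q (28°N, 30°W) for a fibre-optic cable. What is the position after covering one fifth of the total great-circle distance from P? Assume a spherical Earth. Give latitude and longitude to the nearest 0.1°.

Write both endpoints as unit vectors p₁, p₂ with components (cos φ cos λ, cos φ sin λ, sin φ).
The central angle between the endpoints is δ = arccos(p₁·p₂) ≈ 1.202 rad (68.9°).
Interpolate at f = 1/5 with slerp weights a = sin((1−f)δ)/sin δ ≈ 0.879, b = sin(fδ)/sin δ ≈ 0.255.
p = a·p₁ + b·p₂ ≈ (0.906, -0.150, -0.397); φ = arcsin(p_z) ≈ -23.39°, λ = atan2(p_y, p_x) ≈ -9.40°.

≈ (23.4°S, 9.4°W)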